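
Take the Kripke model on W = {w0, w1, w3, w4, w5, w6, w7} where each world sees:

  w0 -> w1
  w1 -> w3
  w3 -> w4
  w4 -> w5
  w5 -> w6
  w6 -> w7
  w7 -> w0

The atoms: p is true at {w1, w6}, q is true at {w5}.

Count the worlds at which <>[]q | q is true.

w0: <>[]q is F, q is F. ✗
w1: <>[]q is F, q is F. ✗
w3: <>[]q is T, q is F. ✓
w4: <>[]q is F, q is F. ✗
w5: <>[]q is F, q is T. ✓
w6: <>[]q is F, q is F. ✗
w7: <>[]q is F, q is F. ✗
Satisfying worlds: {w3, w5}.

2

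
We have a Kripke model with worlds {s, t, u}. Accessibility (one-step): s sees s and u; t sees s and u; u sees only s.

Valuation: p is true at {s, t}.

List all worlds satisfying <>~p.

{s, t}

s: successors {s, u}; ~p there: s:F, u:T. ✓
t: successors {s, u}; ~p there: s:F, u:T. ✓
u: successors {s}; ~p there: s:F. ✗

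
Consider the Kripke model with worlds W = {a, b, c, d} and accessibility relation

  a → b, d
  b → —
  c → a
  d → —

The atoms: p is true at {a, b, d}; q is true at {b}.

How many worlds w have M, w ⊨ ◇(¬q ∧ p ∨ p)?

a: successors {b, d}; ¬q ∧ p ∨ p there: b:T, d:T. ✓
b: no successors, so ◇(¬q ∧ p ∨ p) fails. ✗
c: successors {a}; ¬q ∧ p ∨ p there: a:T. ✓
d: no successors, so ◇(¬q ∧ p ∨ p) fails. ✗
Satisfying worlds: {a, c}.

2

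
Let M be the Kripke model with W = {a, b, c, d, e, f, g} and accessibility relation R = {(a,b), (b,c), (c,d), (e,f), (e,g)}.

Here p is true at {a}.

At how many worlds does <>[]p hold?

2

a: successors {b}; []p there: b:F. ✗
b: successors {c}; []p there: c:F. ✗
c: successors {d}; []p there: d:T. ✓
d: no successors, so <>[]p fails. ✗
e: successors {f, g}; []p there: f:T, g:T. ✓
f: no successors, so <>[]p fails. ✗
g: no successors, so <>[]p fails. ✗
Satisfying worlds: {c, e}.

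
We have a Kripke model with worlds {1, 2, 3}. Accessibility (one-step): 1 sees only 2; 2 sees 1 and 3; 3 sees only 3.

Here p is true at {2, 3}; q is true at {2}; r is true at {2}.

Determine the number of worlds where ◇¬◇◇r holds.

2

1: successors {2}; ¬◇◇r there: 2:F. ✗
2: successors {1, 3}; ¬◇◇r there: 1:T, 3:T. ✓
3: successors {3}; ¬◇◇r there: 3:T. ✓
Satisfying worlds: {2, 3}.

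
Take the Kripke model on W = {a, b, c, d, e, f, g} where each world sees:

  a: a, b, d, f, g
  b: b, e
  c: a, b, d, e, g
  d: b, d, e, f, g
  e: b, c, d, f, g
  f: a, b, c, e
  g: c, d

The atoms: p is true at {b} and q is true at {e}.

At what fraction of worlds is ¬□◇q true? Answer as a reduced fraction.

6/7

a: □◇q is F. ✓
b: □◇q is F. ✓
c: □◇q is F. ✓
d: □◇q is F. ✓
e: □◇q is F. ✓
f: □◇q is F. ✓
g: □◇q is T. ✗
That's 6 of 7 worlds, so 6/7.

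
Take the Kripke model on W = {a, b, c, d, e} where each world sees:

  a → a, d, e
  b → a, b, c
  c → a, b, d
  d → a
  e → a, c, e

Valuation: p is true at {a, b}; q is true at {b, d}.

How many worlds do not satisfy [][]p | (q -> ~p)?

1

a: [][]p is F, q -> ~p is T. ✓
b: [][]p is F, q -> ~p is F. ✗
c: [][]p is F, q -> ~p is T. ✓
d: [][]p is F, q -> ~p is T. ✓
e: [][]p is F, q -> ~p is T. ✓
Satisfying worlds: {a, c, d, e}.
So [][]p | (q -> ~p) fails at the other 1 world.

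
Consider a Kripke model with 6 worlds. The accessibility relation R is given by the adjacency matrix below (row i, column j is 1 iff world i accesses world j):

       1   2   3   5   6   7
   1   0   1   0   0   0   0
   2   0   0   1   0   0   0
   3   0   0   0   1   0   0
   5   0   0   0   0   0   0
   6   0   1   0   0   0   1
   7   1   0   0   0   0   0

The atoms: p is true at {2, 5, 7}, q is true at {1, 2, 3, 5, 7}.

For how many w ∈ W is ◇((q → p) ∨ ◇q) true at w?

1: successors {2}; (q → p) ∨ ◇q there: 2:T. ✓
2: successors {3}; (q → p) ∨ ◇q there: 3:T. ✓
3: successors {5}; (q → p) ∨ ◇q there: 5:T. ✓
5: no successors, so ◇((q → p) ∨ ◇q) fails. ✗
6: successors {2, 7}; (q → p) ∨ ◇q there: 2:T, 7:T. ✓
7: successors {1}; (q → p) ∨ ◇q there: 1:T. ✓
Satisfying worlds: {1, 2, 3, 6, 7}.

5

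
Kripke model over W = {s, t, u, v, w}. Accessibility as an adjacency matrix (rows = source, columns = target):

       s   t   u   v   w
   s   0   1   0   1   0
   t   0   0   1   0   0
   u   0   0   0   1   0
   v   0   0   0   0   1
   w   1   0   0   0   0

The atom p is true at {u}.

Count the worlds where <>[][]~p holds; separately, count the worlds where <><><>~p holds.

For <>[][]~p:
s: successors {t, v}; [][]~p there: t:T, v:T. ✓
t: successors {u}; [][]~p there: u:T. ✓
u: successors {v}; [][]~p there: v:T. ✓
v: successors {w}; [][]~p there: w:T. ✓
w: successors {s}; [][]~p there: s:F. ✗
— 4 worlds.
For <><><>~p:
s: successors {t, v}; <><>~p there: t:T, v:T. ✓
t: successors {u}; <><>~p there: u:T. ✓
u: successors {v}; <><>~p there: v:T. ✓
v: successors {w}; <><>~p there: w:T. ✓
w: successors {s}; <><>~p there: s:T. ✓
— 5 worlds.

4 and 5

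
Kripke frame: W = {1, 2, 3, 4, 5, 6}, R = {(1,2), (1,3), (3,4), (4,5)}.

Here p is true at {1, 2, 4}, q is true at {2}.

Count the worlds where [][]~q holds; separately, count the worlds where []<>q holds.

6 and 3

For [][]~q:
1: successors {2, 3}; []~q there: 2:T, 3:T. ✓
2: no successors, so [][]~q holds vacuously. ✓
3: successors {4}; []~q there: 4:T. ✓
4: successors {5}; []~q there: 5:T. ✓
5: no successors, so [][]~q holds vacuously. ✓
6: no successors, so [][]~q holds vacuously. ✓
— 6 worlds.
For []<>q:
1: successors {2, 3}; <>q there: 2:F, 3:F. ✗
2: no successors, so []<>q holds vacuously. ✓
3: successors {4}; <>q there: 4:F. ✗
4: successors {5}; <>q there: 5:F. ✗
5: no successors, so []<>q holds vacuously. ✓
6: no successors, so []<>q holds vacuously. ✓
— 3 worlds.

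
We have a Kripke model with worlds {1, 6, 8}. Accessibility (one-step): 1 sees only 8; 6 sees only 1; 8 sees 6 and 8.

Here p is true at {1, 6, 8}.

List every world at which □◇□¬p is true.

1: successors {8}; ◇□¬p there: 8:F. ✗
6: successors {1}; ◇□¬p there: 1:F. ✗
8: successors {6, 8}; ◇□¬p there: 6:F, 8:F. ✗

∅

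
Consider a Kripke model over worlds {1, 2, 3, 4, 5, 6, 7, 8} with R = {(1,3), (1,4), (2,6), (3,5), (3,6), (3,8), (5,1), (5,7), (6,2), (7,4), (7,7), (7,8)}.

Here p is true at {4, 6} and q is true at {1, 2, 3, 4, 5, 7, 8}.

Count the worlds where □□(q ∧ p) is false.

1: successors {3, 4}; □(q ∧ p) there: 3:F, 4:T. ✗
2: successors {6}; □(q ∧ p) there: 6:F. ✗
3: successors {5, 6, 8}; □(q ∧ p) there: 5:F, 6:F, 8:T. ✗
4: no successors, so □□(q ∧ p) holds vacuously. ✓
5: successors {1, 7}; □(q ∧ p) there: 1:F, 7:F. ✗
6: successors {2}; □(q ∧ p) there: 2:F. ✗
7: successors {4, 7, 8}; □(q ∧ p) there: 4:T, 7:F, 8:T. ✗
8: no successors, so □□(q ∧ p) holds vacuously. ✓
Satisfying worlds: {4, 8}.
So □□(q ∧ p) fails at the other 6 worlds.

6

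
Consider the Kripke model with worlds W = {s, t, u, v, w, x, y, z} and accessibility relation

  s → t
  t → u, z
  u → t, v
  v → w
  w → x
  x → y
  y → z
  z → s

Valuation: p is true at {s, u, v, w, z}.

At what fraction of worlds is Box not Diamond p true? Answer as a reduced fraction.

s: successors {t}; not Diamond p there: t:F. ✗
t: successors {u, z}; not Diamond p there: u:F, z:F. ✗
u: successors {t, v}; not Diamond p there: t:F, v:F. ✗
v: successors {w}; not Diamond p there: w:T. ✓
w: successors {x}; not Diamond p there: x:T. ✓
x: successors {y}; not Diamond p there: y:F. ✗
y: successors {z}; not Diamond p there: z:F. ✗
z: successors {s}; not Diamond p there: s:T. ✓
That's 3 of 8 worlds, so 3/8.

3/8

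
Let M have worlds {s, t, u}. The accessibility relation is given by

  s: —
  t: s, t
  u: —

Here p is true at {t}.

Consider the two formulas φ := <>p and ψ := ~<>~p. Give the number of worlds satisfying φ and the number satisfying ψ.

1 and 2

For <>p:
s: no successors, so <>p fails. ✗
t: successors {s, t}; p there: s:F, t:T. ✓
u: no successors, so <>p fails. ✗
— 1 world.
For ~<>~p:
s: <>~p is F. ✓
t: <>~p is T. ✗
u: <>~p is F. ✓
— 2 worlds.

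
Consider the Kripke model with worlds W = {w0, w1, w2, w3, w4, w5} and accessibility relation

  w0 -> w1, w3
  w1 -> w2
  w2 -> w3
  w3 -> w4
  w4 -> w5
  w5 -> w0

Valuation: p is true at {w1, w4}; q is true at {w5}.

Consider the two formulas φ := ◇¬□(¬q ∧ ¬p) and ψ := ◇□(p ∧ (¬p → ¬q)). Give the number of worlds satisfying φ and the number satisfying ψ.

4 and 2

For ◇¬□(¬q ∧ ¬p):
w0: successors {w1, w3}; ¬□(¬q ∧ ¬p) there: w1:F, w3:T. ✓
w1: successors {w2}; ¬□(¬q ∧ ¬p) there: w2:F. ✗
w2: successors {w3}; ¬□(¬q ∧ ¬p) there: w3:T. ✓
w3: successors {w4}; ¬□(¬q ∧ ¬p) there: w4:T. ✓
w4: successors {w5}; ¬□(¬q ∧ ¬p) there: w5:F. ✗
w5: successors {w0}; ¬□(¬q ∧ ¬p) there: w0:T. ✓
— 4 worlds.
For ◇□(p ∧ (¬p → ¬q)):
w0: successors {w1, w3}; □(p ∧ (¬p → ¬q)) there: w1:F, w3:T. ✓
w1: successors {w2}; □(p ∧ (¬p → ¬q)) there: w2:F. ✗
w2: successors {w3}; □(p ∧ (¬p → ¬q)) there: w3:T. ✓
w3: successors {w4}; □(p ∧ (¬p → ¬q)) there: w4:F. ✗
w4: successors {w5}; □(p ∧ (¬p → ¬q)) there: w5:F. ✗
w5: successors {w0}; □(p ∧ (¬p → ¬q)) there: w0:F. ✗
— 2 worlds.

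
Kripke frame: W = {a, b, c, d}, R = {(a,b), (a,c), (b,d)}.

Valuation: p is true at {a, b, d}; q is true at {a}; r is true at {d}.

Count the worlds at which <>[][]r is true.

a: successors {b, c}; [][]r there: b:T, c:T. ✓
b: successors {d}; [][]r there: d:T. ✓
c: no successors, so <>[][]r fails. ✗
d: no successors, so <>[][]r fails. ✗
Satisfying worlds: {a, b}.

2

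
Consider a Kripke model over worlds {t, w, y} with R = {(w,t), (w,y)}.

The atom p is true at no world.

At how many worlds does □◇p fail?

1

t: no successors, so □◇p holds vacuously. ✓
w: successors {t, y}; ◇p there: t:F, y:F. ✗
y: no successors, so □◇p holds vacuously. ✓
Satisfying worlds: {t, y}.
So □◇p fails at the other 1 world.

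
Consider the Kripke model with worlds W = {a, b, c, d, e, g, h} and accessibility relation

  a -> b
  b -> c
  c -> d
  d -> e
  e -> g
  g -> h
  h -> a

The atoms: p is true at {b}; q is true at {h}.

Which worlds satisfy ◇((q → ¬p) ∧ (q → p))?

a: successors {b}; (q → ¬p) ∧ (q → p) there: b:T. ✓
b: successors {c}; (q → ¬p) ∧ (q → p) there: c:T. ✓
c: successors {d}; (q → ¬p) ∧ (q → p) there: d:T. ✓
d: successors {e}; (q → ¬p) ∧ (q → p) there: e:T. ✓
e: successors {g}; (q → ¬p) ∧ (q → p) there: g:T. ✓
g: successors {h}; (q → ¬p) ∧ (q → p) there: h:F. ✗
h: successors {a}; (q → ¬p) ∧ (q → p) there: a:T. ✓

{a, b, c, d, e, h}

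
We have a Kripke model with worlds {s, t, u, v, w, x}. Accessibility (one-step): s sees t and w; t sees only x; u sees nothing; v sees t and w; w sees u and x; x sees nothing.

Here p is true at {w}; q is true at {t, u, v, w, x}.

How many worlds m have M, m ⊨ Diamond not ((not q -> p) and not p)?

2

s: successors {t, w}; not ((not q -> p) and not p) there: t:F, w:T. ✓
t: successors {x}; not ((not q -> p) and not p) there: x:F. ✗
u: no successors, so Diamond not ((not q -> p) and not p) fails. ✗
v: successors {t, w}; not ((not q -> p) and not p) there: t:F, w:T. ✓
w: successors {u, x}; not ((not q -> p) and not p) there: u:F, x:F. ✗
x: no successors, so Diamond not ((not q -> p) and not p) fails. ✗
Satisfying worlds: {s, v}.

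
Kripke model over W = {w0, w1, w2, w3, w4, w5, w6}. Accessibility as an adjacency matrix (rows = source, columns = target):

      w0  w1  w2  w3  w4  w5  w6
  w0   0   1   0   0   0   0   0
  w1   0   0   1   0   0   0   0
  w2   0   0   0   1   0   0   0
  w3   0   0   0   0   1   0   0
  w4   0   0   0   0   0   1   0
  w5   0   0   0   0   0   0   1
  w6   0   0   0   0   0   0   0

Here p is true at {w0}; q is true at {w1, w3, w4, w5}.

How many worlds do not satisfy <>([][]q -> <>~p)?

w0: successors {w1}; [][]q -> <>~p there: w1:T. ✓
w1: successors {w2}; [][]q -> <>~p there: w2:T. ✓
w2: successors {w3}; [][]q -> <>~p there: w3:T. ✓
w3: successors {w4}; [][]q -> <>~p there: w4:T. ✓
w4: successors {w5}; [][]q -> <>~p there: w5:T. ✓
w5: successors {w6}; [][]q -> <>~p there: w6:F. ✗
w6: no successors, so <>([][]q -> <>~p) fails. ✗
Satisfying worlds: {w0, w1, w2, w3, w4}.
So <>([][]q -> <>~p) fails at the other 2 worlds.

2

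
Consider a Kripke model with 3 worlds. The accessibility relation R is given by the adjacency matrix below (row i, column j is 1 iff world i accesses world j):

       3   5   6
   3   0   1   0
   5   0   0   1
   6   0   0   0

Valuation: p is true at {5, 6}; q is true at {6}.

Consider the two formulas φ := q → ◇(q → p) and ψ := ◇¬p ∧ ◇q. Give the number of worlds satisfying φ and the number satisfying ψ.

2 and 0

For q → ◇(q → p):
3: q is F, ◇(q → p) is T. ✓
5: q is F, ◇(q → p) is T. ✓
6: q is T, ◇(q → p) is F. ✗
— 2 worlds.
For ◇¬p ∧ ◇q:
3: ◇¬p is F, ◇q is F. ✗
5: ◇¬p is F, ◇q is T. ✗
6: ◇¬p is F, ◇q is F. ✗
— 0 worlds.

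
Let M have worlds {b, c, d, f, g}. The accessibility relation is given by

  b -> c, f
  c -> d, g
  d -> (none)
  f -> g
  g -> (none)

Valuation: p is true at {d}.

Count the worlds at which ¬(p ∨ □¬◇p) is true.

1

b: p ∨ □¬◇p is F. ✓
c: p ∨ □¬◇p is T. ✗
d: p ∨ □¬◇p is T. ✗
f: p ∨ □¬◇p is T. ✗
g: p ∨ □¬◇p is T. ✗
Satisfying worlds: {b}.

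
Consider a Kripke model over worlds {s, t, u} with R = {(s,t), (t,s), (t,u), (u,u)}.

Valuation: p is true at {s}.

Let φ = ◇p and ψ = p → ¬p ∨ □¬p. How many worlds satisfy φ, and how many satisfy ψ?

For ◇p:
s: successors {t}; p there: t:F. ✗
t: successors {s, u}; p there: s:T, u:F. ✓
u: successors {u}; p there: u:F. ✗
— 1 world.
For p → ¬p ∨ □¬p:
s: p is T, ¬p ∨ □¬p is T. ✓
t: p is F, ¬p ∨ □¬p is T. ✓
u: p is F, ¬p ∨ □¬p is T. ✓
— 3 worlds.

1 and 3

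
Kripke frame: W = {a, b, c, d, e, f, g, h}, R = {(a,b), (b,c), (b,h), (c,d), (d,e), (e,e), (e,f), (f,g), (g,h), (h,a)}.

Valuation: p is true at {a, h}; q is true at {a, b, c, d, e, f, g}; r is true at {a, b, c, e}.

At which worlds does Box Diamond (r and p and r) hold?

{g}

a: successors {b}; Diamond (r and p and r) there: b:F. ✗
b: successors {c, h}; Diamond (r and p and r) there: c:F, h:T. ✗
c: successors {d}; Diamond (r and p and r) there: d:F. ✗
d: successors {e}; Diamond (r and p and r) there: e:F. ✗
e: successors {e, f}; Diamond (r and p and r) there: e:F, f:F. ✗
f: successors {g}; Diamond (r and p and r) there: g:F. ✗
g: successors {h}; Diamond (r and p and r) there: h:T. ✓
h: successors {a}; Diamond (r and p and r) there: a:F. ✗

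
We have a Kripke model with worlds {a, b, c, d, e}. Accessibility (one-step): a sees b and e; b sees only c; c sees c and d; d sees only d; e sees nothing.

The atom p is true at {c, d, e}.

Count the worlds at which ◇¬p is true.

a: successors {b, e}; ¬p there: b:T, e:F. ✓
b: successors {c}; ¬p there: c:F. ✗
c: successors {c, d}; ¬p there: c:F, d:F. ✗
d: successors {d}; ¬p there: d:F. ✗
e: no successors, so ◇¬p fails. ✗
Satisfying worlds: {a}.

1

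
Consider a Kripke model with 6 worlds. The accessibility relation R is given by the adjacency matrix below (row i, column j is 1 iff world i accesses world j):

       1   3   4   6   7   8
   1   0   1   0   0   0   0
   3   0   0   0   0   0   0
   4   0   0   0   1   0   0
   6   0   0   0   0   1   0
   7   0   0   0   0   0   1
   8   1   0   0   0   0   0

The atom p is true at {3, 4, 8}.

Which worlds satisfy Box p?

{1, 3, 7}

1: successors {3}; p there: 3:T. ✓
3: no successors, so Box p holds vacuously. ✓
4: successors {6}; p there: 6:F. ✗
6: successors {7}; p there: 7:F. ✗
7: successors {8}; p there: 8:T. ✓
8: successors {1}; p there: 1:F. ✗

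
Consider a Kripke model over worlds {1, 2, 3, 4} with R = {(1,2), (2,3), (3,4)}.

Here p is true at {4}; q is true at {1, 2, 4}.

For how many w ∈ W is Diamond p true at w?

1

1: successors {2}; p there: 2:F. ✗
2: successors {3}; p there: 3:F. ✗
3: successors {4}; p there: 4:T. ✓
4: no successors, so Diamond p fails. ✗
Satisfying worlds: {3}.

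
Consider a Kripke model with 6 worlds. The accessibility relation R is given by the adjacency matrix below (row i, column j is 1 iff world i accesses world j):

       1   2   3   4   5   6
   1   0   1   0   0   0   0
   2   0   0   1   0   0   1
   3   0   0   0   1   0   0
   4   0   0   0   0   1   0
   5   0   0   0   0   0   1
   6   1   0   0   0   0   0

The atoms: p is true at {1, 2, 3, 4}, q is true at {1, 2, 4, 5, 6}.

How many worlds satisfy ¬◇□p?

1: ◇□p is F. ✓
2: ◇□p is T. ✗
3: ◇□p is F. ✓
4: ◇□p is F. ✓
5: ◇□p is T. ✗
6: ◇□p is T. ✗
Satisfying worlds: {1, 3, 4}.

3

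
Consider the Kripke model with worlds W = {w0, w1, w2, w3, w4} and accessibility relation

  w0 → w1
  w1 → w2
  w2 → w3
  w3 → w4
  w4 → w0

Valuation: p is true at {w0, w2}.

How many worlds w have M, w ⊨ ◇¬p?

3

w0: successors {w1}; ¬p there: w1:T. ✓
w1: successors {w2}; ¬p there: w2:F. ✗
w2: successors {w3}; ¬p there: w3:T. ✓
w3: successors {w4}; ¬p there: w4:T. ✓
w4: successors {w0}; ¬p there: w0:F. ✗
Satisfying worlds: {w0, w2, w3}.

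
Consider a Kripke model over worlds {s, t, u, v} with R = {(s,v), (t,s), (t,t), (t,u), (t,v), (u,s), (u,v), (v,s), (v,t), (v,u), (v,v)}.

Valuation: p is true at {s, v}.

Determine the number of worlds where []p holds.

2

s: successors {v}; p there: v:T. ✓
t: successors {s, t, u, v}; p there: s:T, t:F, u:F, v:T. ✗
u: successors {s, v}; p there: s:T, v:T. ✓
v: successors {s, t, u, v}; p there: s:T, t:F, u:F, v:T. ✗
Satisfying worlds: {s, u}.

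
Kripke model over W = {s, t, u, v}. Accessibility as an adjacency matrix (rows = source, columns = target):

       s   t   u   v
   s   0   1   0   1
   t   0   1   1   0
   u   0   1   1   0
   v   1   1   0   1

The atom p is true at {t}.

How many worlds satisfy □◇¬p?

s: successors {t, v}; ◇¬p there: t:T, v:T. ✓
t: successors {t, u}; ◇¬p there: t:T, u:T. ✓
u: successors {t, u}; ◇¬p there: t:T, u:T. ✓
v: successors {s, t, v}; ◇¬p there: s:T, t:T, v:T. ✓
Satisfying worlds: {s, t, u, v}.

4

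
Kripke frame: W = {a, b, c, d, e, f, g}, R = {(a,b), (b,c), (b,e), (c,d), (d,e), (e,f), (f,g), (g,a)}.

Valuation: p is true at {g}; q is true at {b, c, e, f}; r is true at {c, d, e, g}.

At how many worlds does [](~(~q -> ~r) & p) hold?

a: successors {b}; ~(~q -> ~r) & p there: b:F. ✗
b: successors {c, e}; ~(~q -> ~r) & p there: c:F, e:F. ✗
c: successors {d}; ~(~q -> ~r) & p there: d:F. ✗
d: successors {e}; ~(~q -> ~r) & p there: e:F. ✗
e: successors {f}; ~(~q -> ~r) & p there: f:F. ✗
f: successors {g}; ~(~q -> ~r) & p there: g:T. ✓
g: successors {a}; ~(~q -> ~r) & p there: a:F. ✗
Satisfying worlds: {f}.

1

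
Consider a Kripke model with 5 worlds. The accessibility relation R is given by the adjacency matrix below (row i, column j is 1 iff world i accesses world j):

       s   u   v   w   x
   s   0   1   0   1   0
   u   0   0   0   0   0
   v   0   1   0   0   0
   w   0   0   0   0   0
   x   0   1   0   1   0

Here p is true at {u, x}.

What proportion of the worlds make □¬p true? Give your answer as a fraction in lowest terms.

s: successors {u, w}; ¬p there: u:F, w:T. ✗
u: no successors, so □¬p holds vacuously. ✓
v: successors {u}; ¬p there: u:F. ✗
w: no successors, so □¬p holds vacuously. ✓
x: successors {u, w}; ¬p there: u:F, w:T. ✗
That's 2 of 5 worlds, so 2/5.

2/5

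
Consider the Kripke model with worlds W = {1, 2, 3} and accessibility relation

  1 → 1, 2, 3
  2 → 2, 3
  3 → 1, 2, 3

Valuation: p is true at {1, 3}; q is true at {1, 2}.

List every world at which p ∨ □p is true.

1: p is T, □p is F. ✓
2: p is F, □p is F. ✗
3: p is T, □p is F. ✓

{1, 3}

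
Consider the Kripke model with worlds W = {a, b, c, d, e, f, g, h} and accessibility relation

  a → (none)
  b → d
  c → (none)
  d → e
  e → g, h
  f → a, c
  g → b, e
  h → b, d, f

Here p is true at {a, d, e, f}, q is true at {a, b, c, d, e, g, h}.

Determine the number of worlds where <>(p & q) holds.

a: no successors, so <>(p & q) fails. ✗
b: successors {d}; p & q there: d:T. ✓
c: no successors, so <>(p & q) fails. ✗
d: successors {e}; p & q there: e:T. ✓
e: successors {g, h}; p & q there: g:F, h:F. ✗
f: successors {a, c}; p & q there: a:T, c:F. ✓
g: successors {b, e}; p & q there: b:F, e:T. ✓
h: successors {b, d, f}; p & q there: b:F, d:T, f:F. ✓
Satisfying worlds: {b, d, f, g, h}.

5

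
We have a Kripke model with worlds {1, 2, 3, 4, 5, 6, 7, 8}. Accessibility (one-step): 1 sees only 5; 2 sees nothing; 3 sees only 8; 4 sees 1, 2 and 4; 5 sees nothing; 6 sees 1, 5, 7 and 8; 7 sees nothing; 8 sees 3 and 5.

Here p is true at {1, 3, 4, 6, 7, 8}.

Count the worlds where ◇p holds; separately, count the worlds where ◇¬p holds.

For ◇p:
1: successors {5}; p there: 5:F. ✗
2: no successors, so ◇p fails. ✗
3: successors {8}; p there: 8:T. ✓
4: successors {1, 2, 4}; p there: 1:T, 2:F, 4:T. ✓
5: no successors, so ◇p fails. ✗
6: successors {1, 5, 7, 8}; p there: 1:T, 5:F, 7:T, 8:T. ✓
7: no successors, so ◇p fails. ✗
8: successors {3, 5}; p there: 3:T, 5:F. ✓
— 4 worlds.
For ◇¬p:
1: successors {5}; ¬p there: 5:T. ✓
2: no successors, so ◇¬p fails. ✗
3: successors {8}; ¬p there: 8:F. ✗
4: successors {1, 2, 4}; ¬p there: 1:F, 2:T, 4:F. ✓
5: no successors, so ◇¬p fails. ✗
6: successors {1, 5, 7, 8}; ¬p there: 1:F, 5:T, 7:F, 8:F. ✓
7: no successors, so ◇¬p fails. ✗
8: successors {3, 5}; ¬p there: 3:F, 5:T. ✓
— 4 worlds.

4 and 4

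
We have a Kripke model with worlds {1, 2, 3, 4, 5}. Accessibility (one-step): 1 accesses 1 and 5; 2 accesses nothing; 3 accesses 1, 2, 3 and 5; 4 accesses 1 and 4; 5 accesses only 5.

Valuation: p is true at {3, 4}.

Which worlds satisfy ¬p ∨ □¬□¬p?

{1, 2, 5}

1: ¬p is T, □¬□¬p is F. ✓
2: ¬p is T, □¬□¬p is T. ✓
3: ¬p is F, □¬□¬p is F. ✗
4: ¬p is F, □¬□¬p is F. ✗
5: ¬p is T, □¬□¬p is F. ✓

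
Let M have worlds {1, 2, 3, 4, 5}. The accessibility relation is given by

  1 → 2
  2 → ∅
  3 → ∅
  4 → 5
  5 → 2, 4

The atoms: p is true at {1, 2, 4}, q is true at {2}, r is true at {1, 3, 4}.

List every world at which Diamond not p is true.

1: successors {2}; not p there: 2:F. ✗
2: no successors, so Diamond not p fails. ✗
3: no successors, so Diamond not p fails. ✗
4: successors {5}; not p there: 5:T. ✓
5: successors {2, 4}; not p there: 2:F, 4:F. ✗

{4}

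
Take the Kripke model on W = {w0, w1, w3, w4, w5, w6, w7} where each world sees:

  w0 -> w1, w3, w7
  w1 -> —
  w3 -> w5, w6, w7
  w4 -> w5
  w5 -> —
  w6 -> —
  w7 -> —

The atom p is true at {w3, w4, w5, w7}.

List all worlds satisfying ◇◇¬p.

{w0}

w0: successors {w1, w3, w7}; ◇¬p there: w1:F, w3:T, w7:F. ✓
w1: no successors, so ◇◇¬p fails. ✗
w3: successors {w5, w6, w7}; ◇¬p there: w5:F, w6:F, w7:F. ✗
w4: successors {w5}; ◇¬p there: w5:F. ✗
w5: no successors, so ◇◇¬p fails. ✗
w6: no successors, so ◇◇¬p fails. ✗
w7: no successors, so ◇◇¬p fails. ✗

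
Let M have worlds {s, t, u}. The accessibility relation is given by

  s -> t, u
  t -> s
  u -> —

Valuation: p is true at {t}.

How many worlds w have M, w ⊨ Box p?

1

s: successors {t, u}; p there: t:T, u:F. ✗
t: successors {s}; p there: s:F. ✗
u: no successors, so Box p holds vacuously. ✓
Satisfying worlds: {u}.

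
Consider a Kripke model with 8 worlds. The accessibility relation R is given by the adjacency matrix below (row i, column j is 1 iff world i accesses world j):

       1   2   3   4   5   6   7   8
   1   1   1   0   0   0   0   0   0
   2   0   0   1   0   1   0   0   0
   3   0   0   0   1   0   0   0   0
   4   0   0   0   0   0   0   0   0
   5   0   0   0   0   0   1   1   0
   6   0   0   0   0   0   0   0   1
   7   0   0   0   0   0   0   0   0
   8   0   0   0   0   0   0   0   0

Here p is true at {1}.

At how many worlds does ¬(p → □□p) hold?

1: p → □□p is F. ✓
2: p → □□p is T. ✗
3: p → □□p is T. ✗
4: p → □□p is T. ✗
5: p → □□p is T. ✗
6: p → □□p is T. ✗
7: p → □□p is T. ✗
8: p → □□p is T. ✗
Satisfying worlds: {1}.

1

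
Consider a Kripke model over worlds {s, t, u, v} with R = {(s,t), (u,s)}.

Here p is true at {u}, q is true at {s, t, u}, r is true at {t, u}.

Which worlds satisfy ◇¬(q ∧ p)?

{s, u}

s: successors {t}; ¬(q ∧ p) there: t:T. ✓
t: no successors, so ◇¬(q ∧ p) fails. ✗
u: successors {s}; ¬(q ∧ p) there: s:T. ✓
v: no successors, so ◇¬(q ∧ p) fails. ✗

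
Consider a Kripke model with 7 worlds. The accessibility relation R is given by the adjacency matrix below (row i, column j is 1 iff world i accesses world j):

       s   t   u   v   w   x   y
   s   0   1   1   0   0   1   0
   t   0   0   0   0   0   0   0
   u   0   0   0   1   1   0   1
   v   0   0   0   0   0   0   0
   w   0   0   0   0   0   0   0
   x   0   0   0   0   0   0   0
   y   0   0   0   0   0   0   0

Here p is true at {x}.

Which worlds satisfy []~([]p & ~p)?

{t, v, w, x, y}

s: successors {t, u, x}; ~([]p & ~p) there: t:F, u:T, x:T. ✗
t: no successors, so []~([]p & ~p) holds vacuously. ✓
u: successors {v, w, y}; ~([]p & ~p) there: v:F, w:F, y:F. ✗
v: no successors, so []~([]p & ~p) holds vacuously. ✓
w: no successors, so []~([]p & ~p) holds vacuously. ✓
x: no successors, so []~([]p & ~p) holds vacuously. ✓
y: no successors, so []~([]p & ~p) holds vacuously. ✓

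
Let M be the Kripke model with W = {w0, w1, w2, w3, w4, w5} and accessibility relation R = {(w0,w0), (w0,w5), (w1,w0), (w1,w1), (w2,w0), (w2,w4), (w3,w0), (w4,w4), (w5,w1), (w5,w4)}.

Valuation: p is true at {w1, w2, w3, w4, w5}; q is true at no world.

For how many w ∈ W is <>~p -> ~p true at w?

3

w0: <>~p is T, ~p is T. ✓
w1: <>~p is T, ~p is F. ✗
w2: <>~p is T, ~p is F. ✗
w3: <>~p is T, ~p is F. ✗
w4: <>~p is F, ~p is F. ✓
w5: <>~p is F, ~p is F. ✓
Satisfying worlds: {w0, w4, w5}.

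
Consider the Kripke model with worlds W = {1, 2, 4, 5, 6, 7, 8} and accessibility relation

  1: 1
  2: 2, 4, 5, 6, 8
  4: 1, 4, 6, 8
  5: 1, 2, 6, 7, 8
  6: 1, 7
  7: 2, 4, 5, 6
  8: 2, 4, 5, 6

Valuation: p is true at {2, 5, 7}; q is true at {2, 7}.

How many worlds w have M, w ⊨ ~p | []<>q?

1: ~p is T, []<>q is F. ✓
2: ~p is F, []<>q is F. ✗
4: ~p is T, []<>q is F. ✓
5: ~p is F, []<>q is F. ✗
6: ~p is T, []<>q is F. ✓
7: ~p is F, []<>q is F. ✗
8: ~p is T, []<>q is F. ✓
Satisfying worlds: {1, 4, 6, 8}.

4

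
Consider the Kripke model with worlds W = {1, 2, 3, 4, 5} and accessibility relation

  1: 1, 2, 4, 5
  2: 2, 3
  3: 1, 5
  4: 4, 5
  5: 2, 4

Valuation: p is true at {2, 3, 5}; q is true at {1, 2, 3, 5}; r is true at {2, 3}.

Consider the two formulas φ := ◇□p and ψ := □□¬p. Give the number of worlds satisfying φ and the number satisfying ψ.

3 and 0

For ◇□p:
1: successors {1, 2, 4, 5}; □p there: 1:F, 2:T, 4:F, 5:F. ✓
2: successors {2, 3}; □p there: 2:T, 3:F. ✓
3: successors {1, 5}; □p there: 1:F, 5:F. ✗
4: successors {4, 5}; □p there: 4:F, 5:F. ✗
5: successors {2, 4}; □p there: 2:T, 4:F. ✓
— 3 worlds.
For □□¬p:
1: successors {1, 2, 4, 5}; □¬p there: 1:F, 2:F, 4:F, 5:F. ✗
2: successors {2, 3}; □¬p there: 2:F, 3:F. ✗
3: successors {1, 5}; □¬p there: 1:F, 5:F. ✗
4: successors {4, 5}; □¬p there: 4:F, 5:F. ✗
5: successors {2, 4}; □¬p there: 2:F, 4:F. ✗
— 0 worlds.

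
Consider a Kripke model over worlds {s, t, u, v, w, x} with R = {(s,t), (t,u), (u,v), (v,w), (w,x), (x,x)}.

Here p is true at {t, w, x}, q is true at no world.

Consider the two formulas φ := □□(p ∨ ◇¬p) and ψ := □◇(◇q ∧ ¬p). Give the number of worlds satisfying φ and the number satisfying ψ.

5 and 0

For □□(p ∨ ◇¬p):
s: successors {t}; □(p ∨ ◇¬p) there: t:T. ✓
t: successors {u}; □(p ∨ ◇¬p) there: u:F. ✗
u: successors {v}; □(p ∨ ◇¬p) there: v:T. ✓
v: successors {w}; □(p ∨ ◇¬p) there: w:T. ✓
w: successors {x}; □(p ∨ ◇¬p) there: x:T. ✓
x: successors {x}; □(p ∨ ◇¬p) there: x:T. ✓
— 5 worlds.
For □◇(◇q ∧ ¬p):
s: successors {t}; ◇(◇q ∧ ¬p) there: t:F. ✗
t: successors {u}; ◇(◇q ∧ ¬p) there: u:F. ✗
u: successors {v}; ◇(◇q ∧ ¬p) there: v:F. ✗
v: successors {w}; ◇(◇q ∧ ¬p) there: w:F. ✗
w: successors {x}; ◇(◇q ∧ ¬p) there: x:F. ✗
x: successors {x}; ◇(◇q ∧ ¬p) there: x:F. ✗
— 0 worlds.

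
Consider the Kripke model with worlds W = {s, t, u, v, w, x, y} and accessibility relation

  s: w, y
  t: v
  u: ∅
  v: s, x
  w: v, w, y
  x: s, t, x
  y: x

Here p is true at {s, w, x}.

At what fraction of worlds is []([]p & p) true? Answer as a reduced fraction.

s: successors {w, y}; []p & p there: w:F, y:F. ✗
t: successors {v}; []p & p there: v:F. ✗
u: no successors, so []([]p & p) holds vacuously. ✓
v: successors {s, x}; []p & p there: s:F, x:F. ✗
w: successors {v, w, y}; []p & p there: v:F, w:F, y:F. ✗
x: successors {s, t, x}; []p & p there: s:F, t:F, x:F. ✗
y: successors {x}; []p & p there: x:F. ✗
That's 1 of 7 worlds, so 1/7.

1/7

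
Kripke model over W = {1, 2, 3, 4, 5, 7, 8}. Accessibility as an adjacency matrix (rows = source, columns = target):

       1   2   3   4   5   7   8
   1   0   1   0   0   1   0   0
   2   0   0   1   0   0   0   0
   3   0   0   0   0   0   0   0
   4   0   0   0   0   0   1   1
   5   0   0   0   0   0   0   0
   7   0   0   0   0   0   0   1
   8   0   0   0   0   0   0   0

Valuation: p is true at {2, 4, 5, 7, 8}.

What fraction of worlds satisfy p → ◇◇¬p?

2/7

1: p is F, ◇◇¬p is T. ✓
2: p is T, ◇◇¬p is F. ✗
3: p is F, ◇◇¬p is F. ✓
4: p is T, ◇◇¬p is F. ✗
5: p is T, ◇◇¬p is F. ✗
7: p is T, ◇◇¬p is F. ✗
8: p is T, ◇◇¬p is F. ✗
That's 2 of 7 worlds, so 2/7.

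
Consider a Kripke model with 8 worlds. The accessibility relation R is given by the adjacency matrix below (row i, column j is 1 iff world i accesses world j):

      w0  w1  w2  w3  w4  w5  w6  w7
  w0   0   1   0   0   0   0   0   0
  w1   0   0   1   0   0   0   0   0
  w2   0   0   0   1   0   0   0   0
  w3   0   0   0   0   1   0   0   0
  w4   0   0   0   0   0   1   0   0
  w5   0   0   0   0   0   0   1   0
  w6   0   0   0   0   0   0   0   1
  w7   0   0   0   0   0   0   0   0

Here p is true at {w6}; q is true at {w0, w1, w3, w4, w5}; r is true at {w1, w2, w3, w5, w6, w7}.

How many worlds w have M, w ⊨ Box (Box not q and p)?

w0: successors {w1}; Box not q and p there: w1:F. ✗
w1: successors {w2}; Box not q and p there: w2:F. ✗
w2: successors {w3}; Box not q and p there: w3:F. ✗
w3: successors {w4}; Box not q and p there: w4:F. ✗
w4: successors {w5}; Box not q and p there: w5:F. ✗
w5: successors {w6}; Box not q and p there: w6:T. ✓
w6: successors {w7}; Box not q and p there: w7:F. ✗
w7: no successors, so Box (Box not q and p) holds vacuously. ✓
Satisfying worlds: {w5, w7}.

2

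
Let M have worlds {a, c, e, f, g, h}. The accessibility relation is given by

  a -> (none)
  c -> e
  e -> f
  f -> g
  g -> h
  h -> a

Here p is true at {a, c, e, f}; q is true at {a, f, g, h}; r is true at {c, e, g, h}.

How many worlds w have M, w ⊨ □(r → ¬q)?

4

a: no successors, so □(r → ¬q) holds vacuously. ✓
c: successors {e}; r → ¬q there: e:T. ✓
e: successors {f}; r → ¬q there: f:T. ✓
f: successors {g}; r → ¬q there: g:F. ✗
g: successors {h}; r → ¬q there: h:F. ✗
h: successors {a}; r → ¬q there: a:T. ✓
Satisfying worlds: {a, c, e, h}.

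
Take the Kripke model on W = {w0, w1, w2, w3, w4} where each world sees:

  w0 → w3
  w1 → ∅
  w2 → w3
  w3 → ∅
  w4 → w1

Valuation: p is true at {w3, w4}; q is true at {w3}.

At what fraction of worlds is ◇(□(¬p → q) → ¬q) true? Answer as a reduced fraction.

1/5

w0: successors {w3}; □(¬p → q) → ¬q there: w3:F. ✗
w1: no successors, so ◇(□(¬p → q) → ¬q) fails. ✗
w2: successors {w3}; □(¬p → q) → ¬q there: w3:F. ✗
w3: no successors, so ◇(□(¬p → q) → ¬q) fails. ✗
w4: successors {w1}; □(¬p → q) → ¬q there: w1:T. ✓
That's 1 of 5 worlds, so 1/5.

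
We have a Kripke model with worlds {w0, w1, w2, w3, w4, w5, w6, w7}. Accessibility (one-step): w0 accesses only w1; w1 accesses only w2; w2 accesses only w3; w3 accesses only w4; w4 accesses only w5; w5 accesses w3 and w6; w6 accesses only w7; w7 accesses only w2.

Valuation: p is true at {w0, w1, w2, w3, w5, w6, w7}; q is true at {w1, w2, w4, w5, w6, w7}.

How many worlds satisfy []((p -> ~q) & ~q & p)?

1

w0: successors {w1}; (p -> ~q) & ~q & p there: w1:F. ✗
w1: successors {w2}; (p -> ~q) & ~q & p there: w2:F. ✗
w2: successors {w3}; (p -> ~q) & ~q & p there: w3:T. ✓
w3: successors {w4}; (p -> ~q) & ~q & p there: w4:F. ✗
w4: successors {w5}; (p -> ~q) & ~q & p there: w5:F. ✗
w5: successors {w3, w6}; (p -> ~q) & ~q & p there: w3:T, w6:F. ✗
w6: successors {w7}; (p -> ~q) & ~q & p there: w7:F. ✗
w7: successors {w2}; (p -> ~q) & ~q & p there: w2:F. ✗
Satisfying worlds: {w2}.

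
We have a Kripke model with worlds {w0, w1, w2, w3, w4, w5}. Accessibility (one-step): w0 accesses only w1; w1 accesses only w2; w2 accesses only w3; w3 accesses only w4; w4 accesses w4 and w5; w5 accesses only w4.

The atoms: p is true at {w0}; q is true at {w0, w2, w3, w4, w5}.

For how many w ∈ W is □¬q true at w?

1

w0: successors {w1}; ¬q there: w1:T. ✓
w1: successors {w2}; ¬q there: w2:F. ✗
w2: successors {w3}; ¬q there: w3:F. ✗
w3: successors {w4}; ¬q there: w4:F. ✗
w4: successors {w4, w5}; ¬q there: w4:F, w5:F. ✗
w5: successors {w4}; ¬q there: w4:F. ✗
Satisfying worlds: {w0}.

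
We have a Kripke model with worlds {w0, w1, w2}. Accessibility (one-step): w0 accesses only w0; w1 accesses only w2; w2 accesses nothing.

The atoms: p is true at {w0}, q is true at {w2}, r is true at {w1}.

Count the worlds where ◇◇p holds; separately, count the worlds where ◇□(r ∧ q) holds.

For ◇◇p:
w0: successors {w0}; ◇p there: w0:T. ✓
w1: successors {w2}; ◇p there: w2:F. ✗
w2: no successors, so ◇◇p fails. ✗
— 1 world.
For ◇□(r ∧ q):
w0: successors {w0}; □(r ∧ q) there: w0:F. ✗
w1: successors {w2}; □(r ∧ q) there: w2:T. ✓
w2: no successors, so ◇□(r ∧ q) fails. ✗
— 1 world.

1 and 1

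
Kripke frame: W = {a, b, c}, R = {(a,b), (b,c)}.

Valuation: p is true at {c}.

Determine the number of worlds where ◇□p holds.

a: successors {b}; □p there: b:T. ✓
b: successors {c}; □p there: c:T. ✓
c: no successors, so ◇□p fails. ✗
Satisfying worlds: {a, b}.

2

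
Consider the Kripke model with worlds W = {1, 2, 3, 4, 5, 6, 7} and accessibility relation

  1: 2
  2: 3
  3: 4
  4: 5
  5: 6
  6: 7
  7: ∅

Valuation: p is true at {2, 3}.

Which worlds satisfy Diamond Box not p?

{2, 3, 4, 5, 6}

1: successors {2}; Box not p there: 2:F. ✗
2: successors {3}; Box not p there: 3:T. ✓
3: successors {4}; Box not p there: 4:T. ✓
4: successors {5}; Box not p there: 5:T. ✓
5: successors {6}; Box not p there: 6:T. ✓
6: successors {7}; Box not p there: 7:T. ✓
7: no successors, so Diamond Box not p fails. ✗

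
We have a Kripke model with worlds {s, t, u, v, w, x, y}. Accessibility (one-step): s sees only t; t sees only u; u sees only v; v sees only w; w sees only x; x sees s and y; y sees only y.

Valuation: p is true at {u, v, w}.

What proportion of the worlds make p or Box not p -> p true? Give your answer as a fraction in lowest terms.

s: p or Box not p is T, p is F. ✗
t: p or Box not p is F, p is F. ✓
u: p or Box not p is T, p is T. ✓
v: p or Box not p is T, p is T. ✓
w: p or Box not p is T, p is T. ✓
x: p or Box not p is T, p is F. ✗
y: p or Box not p is T, p is F. ✗
That's 4 of 7 worlds, so 4/7.

4/7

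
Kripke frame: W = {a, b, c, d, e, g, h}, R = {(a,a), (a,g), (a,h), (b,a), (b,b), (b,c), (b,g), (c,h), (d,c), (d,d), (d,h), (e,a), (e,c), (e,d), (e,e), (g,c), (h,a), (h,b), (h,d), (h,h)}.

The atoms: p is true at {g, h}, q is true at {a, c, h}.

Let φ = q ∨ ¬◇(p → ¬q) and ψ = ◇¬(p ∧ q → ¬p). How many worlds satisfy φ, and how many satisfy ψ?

3 and 4

For q ∨ ¬◇(p → ¬q):
a: q is T, ¬◇(p → ¬q) is F. ✓
b: q is F, ¬◇(p → ¬q) is F. ✗
c: q is T, ¬◇(p → ¬q) is T. ✓
d: q is F, ¬◇(p → ¬q) is F. ✗
e: q is F, ¬◇(p → ¬q) is F. ✗
g: q is F, ¬◇(p → ¬q) is F. ✗
h: q is T, ¬◇(p → ¬q) is F. ✓
— 3 worlds.
For ◇¬(p ∧ q → ¬p):
a: successors {a, g, h}; ¬(p ∧ q → ¬p) there: a:F, g:F, h:T. ✓
b: successors {a, b, c, g}; ¬(p ∧ q → ¬p) there: a:F, b:F, c:F, g:F. ✗
c: successors {h}; ¬(p ∧ q → ¬p) there: h:T. ✓
d: successors {c, d, h}; ¬(p ∧ q → ¬p) there: c:F, d:F, h:T. ✓
e: successors {a, c, d, e}; ¬(p ∧ q → ¬p) there: a:F, c:F, d:F, e:F. ✗
g: successors {c}; ¬(p ∧ q → ¬p) there: c:F. ✗
h: successors {a, b, d, h}; ¬(p ∧ q → ¬p) there: a:F, b:F, d:F, h:T. ✓
— 4 worlds.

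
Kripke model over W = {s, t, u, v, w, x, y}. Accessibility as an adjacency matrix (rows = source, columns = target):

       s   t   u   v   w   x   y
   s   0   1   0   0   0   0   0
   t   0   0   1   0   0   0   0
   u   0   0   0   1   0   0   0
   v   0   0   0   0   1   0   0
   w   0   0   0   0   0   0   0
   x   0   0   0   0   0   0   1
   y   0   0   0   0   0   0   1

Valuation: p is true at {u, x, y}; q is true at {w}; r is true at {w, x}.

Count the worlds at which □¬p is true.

s: successors {t}; ¬p there: t:T. ✓
t: successors {u}; ¬p there: u:F. ✗
u: successors {v}; ¬p there: v:T. ✓
v: successors {w}; ¬p there: w:T. ✓
w: no successors, so □¬p holds vacuously. ✓
x: successors {y}; ¬p there: y:F. ✗
y: successors {y}; ¬p there: y:F. ✗
Satisfying worlds: {s, u, v, w}.

4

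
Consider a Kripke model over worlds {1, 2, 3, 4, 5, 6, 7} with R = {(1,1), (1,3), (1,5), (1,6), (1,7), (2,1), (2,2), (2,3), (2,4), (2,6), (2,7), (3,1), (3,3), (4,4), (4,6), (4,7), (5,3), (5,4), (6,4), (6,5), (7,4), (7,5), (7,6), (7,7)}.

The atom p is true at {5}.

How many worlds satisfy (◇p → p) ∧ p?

1

1: ◇p → p is F, p is F. ✗
2: ◇p → p is T, p is F. ✗
3: ◇p → p is T, p is F. ✗
4: ◇p → p is T, p is F. ✗
5: ◇p → p is T, p is T. ✓
6: ◇p → p is F, p is F. ✗
7: ◇p → p is F, p is F. ✗
Satisfying worlds: {5}.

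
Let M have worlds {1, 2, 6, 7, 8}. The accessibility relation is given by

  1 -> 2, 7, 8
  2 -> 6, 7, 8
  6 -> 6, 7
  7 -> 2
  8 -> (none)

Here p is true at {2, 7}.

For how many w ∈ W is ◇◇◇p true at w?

1: successors {2, 7, 8}; ◇◇p there: 2:T, 7:T, 8:F. ✓
2: successors {6, 7, 8}; ◇◇p there: 6:T, 7:T, 8:F. ✓
6: successors {6, 7}; ◇◇p there: 6:T, 7:T. ✓
7: successors {2}; ◇◇p there: 2:T. ✓
8: no successors, so ◇◇◇p fails. ✗
Satisfying worlds: {1, 2, 6, 7}.

4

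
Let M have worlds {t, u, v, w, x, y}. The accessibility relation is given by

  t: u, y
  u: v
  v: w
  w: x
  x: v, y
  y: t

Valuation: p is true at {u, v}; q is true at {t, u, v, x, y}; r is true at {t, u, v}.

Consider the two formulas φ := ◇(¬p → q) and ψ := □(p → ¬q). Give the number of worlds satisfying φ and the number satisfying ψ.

For ◇(¬p → q):
t: successors {u, y}; ¬p → q there: u:T, y:T. ✓
u: successors {v}; ¬p → q there: v:T. ✓
v: successors {w}; ¬p → q there: w:F. ✗
w: successors {x}; ¬p → q there: x:T. ✓
x: successors {v, y}; ¬p → q there: v:T, y:T. ✓
y: successors {t}; ¬p → q there: t:T. ✓
— 5 worlds.
For □(p → ¬q):
t: successors {u, y}; p → ¬q there: u:F, y:T. ✗
u: successors {v}; p → ¬q there: v:F. ✗
v: successors {w}; p → ¬q there: w:T. ✓
w: successors {x}; p → ¬q there: x:T. ✓
x: successors {v, y}; p → ¬q there: v:F, y:T. ✗
y: successors {t}; p → ¬q there: t:T. ✓
— 3 worlds.

5 and 3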